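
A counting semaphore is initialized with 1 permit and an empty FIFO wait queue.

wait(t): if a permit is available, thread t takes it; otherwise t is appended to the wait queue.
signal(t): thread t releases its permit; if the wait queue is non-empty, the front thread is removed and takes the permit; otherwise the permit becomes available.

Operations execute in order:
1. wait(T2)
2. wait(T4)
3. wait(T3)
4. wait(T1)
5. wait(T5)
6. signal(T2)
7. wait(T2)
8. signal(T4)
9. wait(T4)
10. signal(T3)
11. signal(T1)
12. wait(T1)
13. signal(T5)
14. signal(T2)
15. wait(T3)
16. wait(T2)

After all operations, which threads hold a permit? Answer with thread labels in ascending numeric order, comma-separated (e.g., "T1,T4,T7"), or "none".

Step 1: wait(T2) -> count=0 queue=[] holders={T2}
Step 2: wait(T4) -> count=0 queue=[T4] holders={T2}
Step 3: wait(T3) -> count=0 queue=[T4,T3] holders={T2}
Step 4: wait(T1) -> count=0 queue=[T4,T3,T1] holders={T2}
Step 5: wait(T5) -> count=0 queue=[T4,T3,T1,T5] holders={T2}
Step 6: signal(T2) -> count=0 queue=[T3,T1,T5] holders={T4}
Step 7: wait(T2) -> count=0 queue=[T3,T1,T5,T2] holders={T4}
Step 8: signal(T4) -> count=0 queue=[T1,T5,T2] holders={T3}
Step 9: wait(T4) -> count=0 queue=[T1,T5,T2,T4] holders={T3}
Step 10: signal(T3) -> count=0 queue=[T5,T2,T4] holders={T1}
Step 11: signal(T1) -> count=0 queue=[T2,T4] holders={T5}
Step 12: wait(T1) -> count=0 queue=[T2,T4,T1] holders={T5}
Step 13: signal(T5) -> count=0 queue=[T4,T1] holders={T2}
Step 14: signal(T2) -> count=0 queue=[T1] holders={T4}
Step 15: wait(T3) -> count=0 queue=[T1,T3] holders={T4}
Step 16: wait(T2) -> count=0 queue=[T1,T3,T2] holders={T4}
Final holders: T4

Answer: T4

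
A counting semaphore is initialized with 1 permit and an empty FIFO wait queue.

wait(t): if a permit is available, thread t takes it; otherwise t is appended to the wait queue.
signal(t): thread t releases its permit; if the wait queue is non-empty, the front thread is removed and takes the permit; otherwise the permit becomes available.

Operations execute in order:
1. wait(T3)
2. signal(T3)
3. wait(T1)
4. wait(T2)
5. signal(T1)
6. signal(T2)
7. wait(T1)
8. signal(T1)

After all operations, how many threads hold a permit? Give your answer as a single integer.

Step 1: wait(T3) -> count=0 queue=[] holders={T3}
Step 2: signal(T3) -> count=1 queue=[] holders={none}
Step 3: wait(T1) -> count=0 queue=[] holders={T1}
Step 4: wait(T2) -> count=0 queue=[T2] holders={T1}
Step 5: signal(T1) -> count=0 queue=[] holders={T2}
Step 6: signal(T2) -> count=1 queue=[] holders={none}
Step 7: wait(T1) -> count=0 queue=[] holders={T1}
Step 8: signal(T1) -> count=1 queue=[] holders={none}
Final holders: {none} -> 0 thread(s)

Answer: 0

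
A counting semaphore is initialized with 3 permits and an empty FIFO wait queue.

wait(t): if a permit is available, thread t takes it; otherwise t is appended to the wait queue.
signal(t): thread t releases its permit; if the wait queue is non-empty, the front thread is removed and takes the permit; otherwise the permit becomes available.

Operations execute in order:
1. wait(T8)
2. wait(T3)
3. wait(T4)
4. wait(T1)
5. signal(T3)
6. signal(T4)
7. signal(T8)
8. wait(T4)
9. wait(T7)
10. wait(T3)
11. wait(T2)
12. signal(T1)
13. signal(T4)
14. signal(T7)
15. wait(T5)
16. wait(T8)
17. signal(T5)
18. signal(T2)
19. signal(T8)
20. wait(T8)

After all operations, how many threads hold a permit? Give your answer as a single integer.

Step 1: wait(T8) -> count=2 queue=[] holders={T8}
Step 2: wait(T3) -> count=1 queue=[] holders={T3,T8}
Step 3: wait(T4) -> count=0 queue=[] holders={T3,T4,T8}
Step 4: wait(T1) -> count=0 queue=[T1] holders={T3,T4,T8}
Step 5: signal(T3) -> count=0 queue=[] holders={T1,T4,T8}
Step 6: signal(T4) -> count=1 queue=[] holders={T1,T8}
Step 7: signal(T8) -> count=2 queue=[] holders={T1}
Step 8: wait(T4) -> count=1 queue=[] holders={T1,T4}
Step 9: wait(T7) -> count=0 queue=[] holders={T1,T4,T7}
Step 10: wait(T3) -> count=0 queue=[T3] holders={T1,T4,T7}
Step 11: wait(T2) -> count=0 queue=[T3,T2] holders={T1,T4,T7}
Step 12: signal(T1) -> count=0 queue=[T2] holders={T3,T4,T7}
Step 13: signal(T4) -> count=0 queue=[] holders={T2,T3,T7}
Step 14: signal(T7) -> count=1 queue=[] holders={T2,T3}
Step 15: wait(T5) -> count=0 queue=[] holders={T2,T3,T5}
Step 16: wait(T8) -> count=0 queue=[T8] holders={T2,T3,T5}
Step 17: signal(T5) -> count=0 queue=[] holders={T2,T3,T8}
Step 18: signal(T2) -> count=1 queue=[] holders={T3,T8}
Step 19: signal(T8) -> count=2 queue=[] holders={T3}
Step 20: wait(T8) -> count=1 queue=[] holders={T3,T8}
Final holders: {T3,T8} -> 2 thread(s)

Answer: 2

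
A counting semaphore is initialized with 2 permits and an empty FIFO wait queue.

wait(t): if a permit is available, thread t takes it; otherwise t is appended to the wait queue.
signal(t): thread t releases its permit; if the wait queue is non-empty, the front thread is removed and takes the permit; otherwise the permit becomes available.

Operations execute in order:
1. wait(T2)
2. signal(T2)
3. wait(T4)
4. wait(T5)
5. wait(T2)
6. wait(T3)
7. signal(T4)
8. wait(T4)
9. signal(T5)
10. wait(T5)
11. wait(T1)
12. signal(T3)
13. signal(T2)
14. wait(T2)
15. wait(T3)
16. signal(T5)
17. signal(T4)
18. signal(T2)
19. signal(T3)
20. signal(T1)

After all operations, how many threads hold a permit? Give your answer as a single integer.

Step 1: wait(T2) -> count=1 queue=[] holders={T2}
Step 2: signal(T2) -> count=2 queue=[] holders={none}
Step 3: wait(T4) -> count=1 queue=[] holders={T4}
Step 4: wait(T5) -> count=0 queue=[] holders={T4,T5}
Step 5: wait(T2) -> count=0 queue=[T2] holders={T4,T5}
Step 6: wait(T3) -> count=0 queue=[T2,T3] holders={T4,T5}
Step 7: signal(T4) -> count=0 queue=[T3] holders={T2,T5}
Step 8: wait(T4) -> count=0 queue=[T3,T4] holders={T2,T5}
Step 9: signal(T5) -> count=0 queue=[T4] holders={T2,T3}
Step 10: wait(T5) -> count=0 queue=[T4,T5] holders={T2,T3}
Step 11: wait(T1) -> count=0 queue=[T4,T5,T1] holders={T2,T3}
Step 12: signal(T3) -> count=0 queue=[T5,T1] holders={T2,T4}
Step 13: signal(T2) -> count=0 queue=[T1] holders={T4,T5}
Step 14: wait(T2) -> count=0 queue=[T1,T2] holders={T4,T5}
Step 15: wait(T3) -> count=0 queue=[T1,T2,T3] holders={T4,T5}
Step 16: signal(T5) -> count=0 queue=[T2,T3] holders={T1,T4}
Step 17: signal(T4) -> count=0 queue=[T3] holders={T1,T2}
Step 18: signal(T2) -> count=0 queue=[] holders={T1,T3}
Step 19: signal(T3) -> count=1 queue=[] holders={T1}
Step 20: signal(T1) -> count=2 queue=[] holders={none}
Final holders: {none} -> 0 thread(s)

Answer: 0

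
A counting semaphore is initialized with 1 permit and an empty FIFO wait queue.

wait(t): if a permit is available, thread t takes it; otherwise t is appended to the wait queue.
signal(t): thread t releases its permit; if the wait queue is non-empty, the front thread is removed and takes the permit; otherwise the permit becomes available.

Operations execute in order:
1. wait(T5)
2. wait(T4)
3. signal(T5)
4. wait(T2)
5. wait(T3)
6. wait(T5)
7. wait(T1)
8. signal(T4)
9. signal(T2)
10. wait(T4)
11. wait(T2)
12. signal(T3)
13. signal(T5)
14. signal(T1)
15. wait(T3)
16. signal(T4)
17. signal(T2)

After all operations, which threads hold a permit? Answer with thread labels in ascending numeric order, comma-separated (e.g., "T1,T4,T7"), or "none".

Step 1: wait(T5) -> count=0 queue=[] holders={T5}
Step 2: wait(T4) -> count=0 queue=[T4] holders={T5}
Step 3: signal(T5) -> count=0 queue=[] holders={T4}
Step 4: wait(T2) -> count=0 queue=[T2] holders={T4}
Step 5: wait(T3) -> count=0 queue=[T2,T3] holders={T4}
Step 6: wait(T5) -> count=0 queue=[T2,T3,T5] holders={T4}
Step 7: wait(T1) -> count=0 queue=[T2,T3,T5,T1] holders={T4}
Step 8: signal(T4) -> count=0 queue=[T3,T5,T1] holders={T2}
Step 9: signal(T2) -> count=0 queue=[T5,T1] holders={T3}
Step 10: wait(T4) -> count=0 queue=[T5,T1,T4] holders={T3}
Step 11: wait(T2) -> count=0 queue=[T5,T1,T4,T2] holders={T3}
Step 12: signal(T3) -> count=0 queue=[T1,T4,T2] holders={T5}
Step 13: signal(T5) -> count=0 queue=[T4,T2] holders={T1}
Step 14: signal(T1) -> count=0 queue=[T2] holders={T4}
Step 15: wait(T3) -> count=0 queue=[T2,T3] holders={T4}
Step 16: signal(T4) -> count=0 queue=[T3] holders={T2}
Step 17: signal(T2) -> count=0 queue=[] holders={T3}
Final holders: T3

Answer: T3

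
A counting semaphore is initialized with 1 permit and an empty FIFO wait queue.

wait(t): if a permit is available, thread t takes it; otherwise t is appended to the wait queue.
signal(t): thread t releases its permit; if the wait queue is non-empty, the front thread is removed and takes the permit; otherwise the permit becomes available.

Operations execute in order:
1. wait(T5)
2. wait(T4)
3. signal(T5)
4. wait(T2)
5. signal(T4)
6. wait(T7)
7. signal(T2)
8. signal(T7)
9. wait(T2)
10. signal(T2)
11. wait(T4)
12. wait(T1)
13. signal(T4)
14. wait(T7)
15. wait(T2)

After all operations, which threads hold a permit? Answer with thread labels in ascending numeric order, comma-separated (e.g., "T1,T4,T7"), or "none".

Step 1: wait(T5) -> count=0 queue=[] holders={T5}
Step 2: wait(T4) -> count=0 queue=[T4] holders={T5}
Step 3: signal(T5) -> count=0 queue=[] holders={T4}
Step 4: wait(T2) -> count=0 queue=[T2] holders={T4}
Step 5: signal(T4) -> count=0 queue=[] holders={T2}
Step 6: wait(T7) -> count=0 queue=[T7] holders={T2}
Step 7: signal(T2) -> count=0 queue=[] holders={T7}
Step 8: signal(T7) -> count=1 queue=[] holders={none}
Step 9: wait(T2) -> count=0 queue=[] holders={T2}
Step 10: signal(T2) -> count=1 queue=[] holders={none}
Step 11: wait(T4) -> count=0 queue=[] holders={T4}
Step 12: wait(T1) -> count=0 queue=[T1] holders={T4}
Step 13: signal(T4) -> count=0 queue=[] holders={T1}
Step 14: wait(T7) -> count=0 queue=[T7] holders={T1}
Step 15: wait(T2) -> count=0 queue=[T7,T2] holders={T1}
Final holders: T1

Answer: T1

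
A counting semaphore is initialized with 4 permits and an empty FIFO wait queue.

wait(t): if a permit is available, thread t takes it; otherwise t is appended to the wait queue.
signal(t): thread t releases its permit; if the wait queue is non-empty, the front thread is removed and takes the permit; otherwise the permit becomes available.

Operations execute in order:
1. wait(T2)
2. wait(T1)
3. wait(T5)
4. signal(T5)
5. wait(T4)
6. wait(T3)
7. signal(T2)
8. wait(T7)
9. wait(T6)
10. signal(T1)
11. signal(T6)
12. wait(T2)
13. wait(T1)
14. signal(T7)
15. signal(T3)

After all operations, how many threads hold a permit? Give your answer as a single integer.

Step 1: wait(T2) -> count=3 queue=[] holders={T2}
Step 2: wait(T1) -> count=2 queue=[] holders={T1,T2}
Step 3: wait(T5) -> count=1 queue=[] holders={T1,T2,T5}
Step 4: signal(T5) -> count=2 queue=[] holders={T1,T2}
Step 5: wait(T4) -> count=1 queue=[] holders={T1,T2,T4}
Step 6: wait(T3) -> count=0 queue=[] holders={T1,T2,T3,T4}
Step 7: signal(T2) -> count=1 queue=[] holders={T1,T3,T4}
Step 8: wait(T7) -> count=0 queue=[] holders={T1,T3,T4,T7}
Step 9: wait(T6) -> count=0 queue=[T6] holders={T1,T3,T4,T7}
Step 10: signal(T1) -> count=0 queue=[] holders={T3,T4,T6,T7}
Step 11: signal(T6) -> count=1 queue=[] holders={T3,T4,T7}
Step 12: wait(T2) -> count=0 queue=[] holders={T2,T3,T4,T7}
Step 13: wait(T1) -> count=0 queue=[T1] holders={T2,T3,T4,T7}
Step 14: signal(T7) -> count=0 queue=[] holders={T1,T2,T3,T4}
Step 15: signal(T3) -> count=1 queue=[] holders={T1,T2,T4}
Final holders: {T1,T2,T4} -> 3 thread(s)

Answer: 3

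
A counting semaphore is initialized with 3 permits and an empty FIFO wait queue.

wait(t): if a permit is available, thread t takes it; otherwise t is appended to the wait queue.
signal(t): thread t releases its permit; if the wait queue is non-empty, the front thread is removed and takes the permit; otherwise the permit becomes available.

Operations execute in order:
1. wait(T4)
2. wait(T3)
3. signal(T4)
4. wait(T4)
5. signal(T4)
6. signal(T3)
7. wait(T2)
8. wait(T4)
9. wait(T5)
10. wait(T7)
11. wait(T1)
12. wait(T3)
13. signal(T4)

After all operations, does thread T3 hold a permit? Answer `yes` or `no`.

Answer: no

Derivation:
Step 1: wait(T4) -> count=2 queue=[] holders={T4}
Step 2: wait(T3) -> count=1 queue=[] holders={T3,T4}
Step 3: signal(T4) -> count=2 queue=[] holders={T3}
Step 4: wait(T4) -> count=1 queue=[] holders={T3,T4}
Step 5: signal(T4) -> count=2 queue=[] holders={T3}
Step 6: signal(T3) -> count=3 queue=[] holders={none}
Step 7: wait(T2) -> count=2 queue=[] holders={T2}
Step 8: wait(T4) -> count=1 queue=[] holders={T2,T4}
Step 9: wait(T5) -> count=0 queue=[] holders={T2,T4,T5}
Step 10: wait(T7) -> count=0 queue=[T7] holders={T2,T4,T5}
Step 11: wait(T1) -> count=0 queue=[T7,T1] holders={T2,T4,T5}
Step 12: wait(T3) -> count=0 queue=[T7,T1,T3] holders={T2,T4,T5}
Step 13: signal(T4) -> count=0 queue=[T1,T3] holders={T2,T5,T7}
Final holders: {T2,T5,T7} -> T3 not in holders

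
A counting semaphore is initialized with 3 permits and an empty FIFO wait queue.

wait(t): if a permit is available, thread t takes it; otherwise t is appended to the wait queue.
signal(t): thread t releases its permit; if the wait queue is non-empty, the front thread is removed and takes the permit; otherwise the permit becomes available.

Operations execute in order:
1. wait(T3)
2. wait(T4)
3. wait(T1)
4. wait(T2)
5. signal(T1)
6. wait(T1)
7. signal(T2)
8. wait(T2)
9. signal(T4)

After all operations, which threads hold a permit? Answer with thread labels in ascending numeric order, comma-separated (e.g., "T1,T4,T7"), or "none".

Step 1: wait(T3) -> count=2 queue=[] holders={T3}
Step 2: wait(T4) -> count=1 queue=[] holders={T3,T4}
Step 3: wait(T1) -> count=0 queue=[] holders={T1,T3,T4}
Step 4: wait(T2) -> count=0 queue=[T2] holders={T1,T3,T4}
Step 5: signal(T1) -> count=0 queue=[] holders={T2,T3,T4}
Step 6: wait(T1) -> count=0 queue=[T1] holders={T2,T3,T4}
Step 7: signal(T2) -> count=0 queue=[] holders={T1,T3,T4}
Step 8: wait(T2) -> count=0 queue=[T2] holders={T1,T3,T4}
Step 9: signal(T4) -> count=0 queue=[] holders={T1,T2,T3}
Final holders: T1,T2,T3

Answer: T1,T2,T3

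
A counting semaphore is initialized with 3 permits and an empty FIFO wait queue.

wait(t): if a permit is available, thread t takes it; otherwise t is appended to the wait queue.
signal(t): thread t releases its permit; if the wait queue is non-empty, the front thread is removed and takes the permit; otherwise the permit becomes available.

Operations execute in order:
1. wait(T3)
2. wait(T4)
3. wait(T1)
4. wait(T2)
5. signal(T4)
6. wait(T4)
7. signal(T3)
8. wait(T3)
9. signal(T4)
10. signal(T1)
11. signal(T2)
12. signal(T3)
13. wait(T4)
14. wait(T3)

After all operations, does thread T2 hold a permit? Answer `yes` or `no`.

Answer: no

Derivation:
Step 1: wait(T3) -> count=2 queue=[] holders={T3}
Step 2: wait(T4) -> count=1 queue=[] holders={T3,T4}
Step 3: wait(T1) -> count=0 queue=[] holders={T1,T3,T4}
Step 4: wait(T2) -> count=0 queue=[T2] holders={T1,T3,T4}
Step 5: signal(T4) -> count=0 queue=[] holders={T1,T2,T3}
Step 6: wait(T4) -> count=0 queue=[T4] holders={T1,T2,T3}
Step 7: signal(T3) -> count=0 queue=[] holders={T1,T2,T4}
Step 8: wait(T3) -> count=0 queue=[T3] holders={T1,T2,T4}
Step 9: signal(T4) -> count=0 queue=[] holders={T1,T2,T3}
Step 10: signal(T1) -> count=1 queue=[] holders={T2,T3}
Step 11: signal(T2) -> count=2 queue=[] holders={T3}
Step 12: signal(T3) -> count=3 queue=[] holders={none}
Step 13: wait(T4) -> count=2 queue=[] holders={T4}
Step 14: wait(T3) -> count=1 queue=[] holders={T3,T4}
Final holders: {T3,T4} -> T2 not in holders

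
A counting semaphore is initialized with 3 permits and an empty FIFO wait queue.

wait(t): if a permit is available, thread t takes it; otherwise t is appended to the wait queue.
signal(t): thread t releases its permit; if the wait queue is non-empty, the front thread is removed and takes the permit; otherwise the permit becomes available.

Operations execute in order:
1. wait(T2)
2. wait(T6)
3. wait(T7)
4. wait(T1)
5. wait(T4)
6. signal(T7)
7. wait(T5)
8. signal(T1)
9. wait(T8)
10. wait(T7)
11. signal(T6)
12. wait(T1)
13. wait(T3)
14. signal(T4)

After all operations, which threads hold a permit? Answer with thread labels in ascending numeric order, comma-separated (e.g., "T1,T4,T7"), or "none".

Answer: T2,T5,T8

Derivation:
Step 1: wait(T2) -> count=2 queue=[] holders={T2}
Step 2: wait(T6) -> count=1 queue=[] holders={T2,T6}
Step 3: wait(T7) -> count=0 queue=[] holders={T2,T6,T7}
Step 4: wait(T1) -> count=0 queue=[T1] holders={T2,T6,T7}
Step 5: wait(T4) -> count=0 queue=[T1,T4] holders={T2,T6,T7}
Step 6: signal(T7) -> count=0 queue=[T4] holders={T1,T2,T6}
Step 7: wait(T5) -> count=0 queue=[T4,T5] holders={T1,T2,T6}
Step 8: signal(T1) -> count=0 queue=[T5] holders={T2,T4,T6}
Step 9: wait(T8) -> count=0 queue=[T5,T8] holders={T2,T4,T6}
Step 10: wait(T7) -> count=0 queue=[T5,T8,T7] holders={T2,T4,T6}
Step 11: signal(T6) -> count=0 queue=[T8,T7] holders={T2,T4,T5}
Step 12: wait(T1) -> count=0 queue=[T8,T7,T1] holders={T2,T4,T5}
Step 13: wait(T3) -> count=0 queue=[T8,T7,T1,T3] holders={T2,T4,T5}
Step 14: signal(T4) -> count=0 queue=[T7,T1,T3] holders={T2,T5,T8}
Final holders: T2,T5,T8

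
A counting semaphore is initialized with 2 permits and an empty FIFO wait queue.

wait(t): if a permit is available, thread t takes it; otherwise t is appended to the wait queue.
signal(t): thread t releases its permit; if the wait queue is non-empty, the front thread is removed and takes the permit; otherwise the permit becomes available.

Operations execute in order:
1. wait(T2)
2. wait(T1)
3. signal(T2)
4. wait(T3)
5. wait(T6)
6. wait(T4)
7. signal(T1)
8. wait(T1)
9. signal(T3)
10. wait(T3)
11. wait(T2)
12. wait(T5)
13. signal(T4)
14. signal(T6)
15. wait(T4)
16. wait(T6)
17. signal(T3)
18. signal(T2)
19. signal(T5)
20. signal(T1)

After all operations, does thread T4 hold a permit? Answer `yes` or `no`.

Step 1: wait(T2) -> count=1 queue=[] holders={T2}
Step 2: wait(T1) -> count=0 queue=[] holders={T1,T2}
Step 3: signal(T2) -> count=1 queue=[] holders={T1}
Step 4: wait(T3) -> count=0 queue=[] holders={T1,T3}
Step 5: wait(T6) -> count=0 queue=[T6] holders={T1,T3}
Step 6: wait(T4) -> count=0 queue=[T6,T4] holders={T1,T3}
Step 7: signal(T1) -> count=0 queue=[T4] holders={T3,T6}
Step 8: wait(T1) -> count=0 queue=[T4,T1] holders={T3,T6}
Step 9: signal(T3) -> count=0 queue=[T1] holders={T4,T6}
Step 10: wait(T3) -> count=0 queue=[T1,T3] holders={T4,T6}
Step 11: wait(T2) -> count=0 queue=[T1,T3,T2] holders={T4,T6}
Step 12: wait(T5) -> count=0 queue=[T1,T3,T2,T5] holders={T4,T6}
Step 13: signal(T4) -> count=0 queue=[T3,T2,T5] holders={T1,T6}
Step 14: signal(T6) -> count=0 queue=[T2,T5] holders={T1,T3}
Step 15: wait(T4) -> count=0 queue=[T2,T5,T4] holders={T1,T3}
Step 16: wait(T6) -> count=0 queue=[T2,T5,T4,T6] holders={T1,T3}
Step 17: signal(T3) -> count=0 queue=[T5,T4,T6] holders={T1,T2}
Step 18: signal(T2) -> count=0 queue=[T4,T6] holders={T1,T5}
Step 19: signal(T5) -> count=0 queue=[T6] holders={T1,T4}
Step 20: signal(T1) -> count=0 queue=[] holders={T4,T6}
Final holders: {T4,T6} -> T4 in holders

Answer: yes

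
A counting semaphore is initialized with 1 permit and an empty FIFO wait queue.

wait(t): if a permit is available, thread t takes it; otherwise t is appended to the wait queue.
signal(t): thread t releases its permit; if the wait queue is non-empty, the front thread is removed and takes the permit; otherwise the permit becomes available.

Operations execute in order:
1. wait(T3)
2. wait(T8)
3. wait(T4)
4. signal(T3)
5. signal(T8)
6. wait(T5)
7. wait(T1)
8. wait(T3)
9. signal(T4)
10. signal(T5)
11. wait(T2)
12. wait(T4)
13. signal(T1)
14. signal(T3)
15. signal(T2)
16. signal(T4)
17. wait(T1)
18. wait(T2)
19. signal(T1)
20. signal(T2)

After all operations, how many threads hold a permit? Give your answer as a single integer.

Step 1: wait(T3) -> count=0 queue=[] holders={T3}
Step 2: wait(T8) -> count=0 queue=[T8] holders={T3}
Step 3: wait(T4) -> count=0 queue=[T8,T4] holders={T3}
Step 4: signal(T3) -> count=0 queue=[T4] holders={T8}
Step 5: signal(T8) -> count=0 queue=[] holders={T4}
Step 6: wait(T5) -> count=0 queue=[T5] holders={T4}
Step 7: wait(T1) -> count=0 queue=[T5,T1] holders={T4}
Step 8: wait(T3) -> count=0 queue=[T5,T1,T3] holders={T4}
Step 9: signal(T4) -> count=0 queue=[T1,T3] holders={T5}
Step 10: signal(T5) -> count=0 queue=[T3] holders={T1}
Step 11: wait(T2) -> count=0 queue=[T3,T2] holders={T1}
Step 12: wait(T4) -> count=0 queue=[T3,T2,T4] holders={T1}
Step 13: signal(T1) -> count=0 queue=[T2,T4] holders={T3}
Step 14: signal(T3) -> count=0 queue=[T4] holders={T2}
Step 15: signal(T2) -> count=0 queue=[] holders={T4}
Step 16: signal(T4) -> count=1 queue=[] holders={none}
Step 17: wait(T1) -> count=0 queue=[] holders={T1}
Step 18: wait(T2) -> count=0 queue=[T2] holders={T1}
Step 19: signal(T1) -> count=0 queue=[] holders={T2}
Step 20: signal(T2) -> count=1 queue=[] holders={none}
Final holders: {none} -> 0 thread(s)

Answer: 0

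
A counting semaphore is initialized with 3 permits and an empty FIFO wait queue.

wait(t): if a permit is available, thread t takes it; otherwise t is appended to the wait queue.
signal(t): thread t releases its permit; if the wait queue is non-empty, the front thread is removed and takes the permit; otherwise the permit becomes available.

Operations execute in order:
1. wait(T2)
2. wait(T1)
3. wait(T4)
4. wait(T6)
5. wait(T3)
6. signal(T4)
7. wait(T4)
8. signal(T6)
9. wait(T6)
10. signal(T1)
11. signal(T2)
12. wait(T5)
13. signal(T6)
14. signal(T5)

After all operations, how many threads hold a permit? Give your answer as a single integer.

Step 1: wait(T2) -> count=2 queue=[] holders={T2}
Step 2: wait(T1) -> count=1 queue=[] holders={T1,T2}
Step 3: wait(T4) -> count=0 queue=[] holders={T1,T2,T4}
Step 4: wait(T6) -> count=0 queue=[T6] holders={T1,T2,T4}
Step 5: wait(T3) -> count=0 queue=[T6,T3] holders={T1,T2,T4}
Step 6: signal(T4) -> count=0 queue=[T3] holders={T1,T2,T6}
Step 7: wait(T4) -> count=0 queue=[T3,T4] holders={T1,T2,T6}
Step 8: signal(T6) -> count=0 queue=[T4] holders={T1,T2,T3}
Step 9: wait(T6) -> count=0 queue=[T4,T6] holders={T1,T2,T3}
Step 10: signal(T1) -> count=0 queue=[T6] holders={T2,T3,T4}
Step 11: signal(T2) -> count=0 queue=[] holders={T3,T4,T6}
Step 12: wait(T5) -> count=0 queue=[T5] holders={T3,T4,T6}
Step 13: signal(T6) -> count=0 queue=[] holders={T3,T4,T5}
Step 14: signal(T5) -> count=1 queue=[] holders={T3,T4}
Final holders: {T3,T4} -> 2 thread(s)

Answer: 2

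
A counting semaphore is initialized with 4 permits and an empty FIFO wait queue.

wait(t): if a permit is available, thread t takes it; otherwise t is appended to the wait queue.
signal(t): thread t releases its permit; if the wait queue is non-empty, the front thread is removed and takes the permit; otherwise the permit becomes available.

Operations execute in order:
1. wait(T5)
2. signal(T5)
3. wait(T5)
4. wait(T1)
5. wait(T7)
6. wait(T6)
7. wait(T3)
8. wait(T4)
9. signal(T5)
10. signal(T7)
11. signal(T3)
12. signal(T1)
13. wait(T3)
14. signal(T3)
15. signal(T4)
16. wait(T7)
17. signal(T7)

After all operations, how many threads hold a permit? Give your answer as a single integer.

Answer: 1

Derivation:
Step 1: wait(T5) -> count=3 queue=[] holders={T5}
Step 2: signal(T5) -> count=4 queue=[] holders={none}
Step 3: wait(T5) -> count=3 queue=[] holders={T5}
Step 4: wait(T1) -> count=2 queue=[] holders={T1,T5}
Step 5: wait(T7) -> count=1 queue=[] holders={T1,T5,T7}
Step 6: wait(T6) -> count=0 queue=[] holders={T1,T5,T6,T7}
Step 7: wait(T3) -> count=0 queue=[T3] holders={T1,T5,T6,T7}
Step 8: wait(T4) -> count=0 queue=[T3,T4] holders={T1,T5,T6,T7}
Step 9: signal(T5) -> count=0 queue=[T4] holders={T1,T3,T6,T7}
Step 10: signal(T7) -> count=0 queue=[] holders={T1,T3,T4,T6}
Step 11: signal(T3) -> count=1 queue=[] holders={T1,T4,T6}
Step 12: signal(T1) -> count=2 queue=[] holders={T4,T6}
Step 13: wait(T3) -> count=1 queue=[] holders={T3,T4,T6}
Step 14: signal(T3) -> count=2 queue=[] holders={T4,T6}
Step 15: signal(T4) -> count=3 queue=[] holders={T6}
Step 16: wait(T7) -> count=2 queue=[] holders={T6,T7}
Step 17: signal(T7) -> count=3 queue=[] holders={T6}
Final holders: {T6} -> 1 thread(s)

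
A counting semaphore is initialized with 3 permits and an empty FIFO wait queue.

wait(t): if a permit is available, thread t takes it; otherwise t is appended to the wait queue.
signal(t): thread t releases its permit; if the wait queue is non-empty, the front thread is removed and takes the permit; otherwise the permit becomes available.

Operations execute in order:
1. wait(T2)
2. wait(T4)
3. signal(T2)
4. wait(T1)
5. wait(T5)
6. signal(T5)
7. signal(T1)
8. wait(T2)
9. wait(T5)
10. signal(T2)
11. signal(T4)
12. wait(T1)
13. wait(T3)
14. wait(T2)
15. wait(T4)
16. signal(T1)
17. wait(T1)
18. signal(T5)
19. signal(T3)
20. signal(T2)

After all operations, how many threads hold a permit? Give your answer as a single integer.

Answer: 2

Derivation:
Step 1: wait(T2) -> count=2 queue=[] holders={T2}
Step 2: wait(T4) -> count=1 queue=[] holders={T2,T4}
Step 3: signal(T2) -> count=2 queue=[] holders={T4}
Step 4: wait(T1) -> count=1 queue=[] holders={T1,T4}
Step 5: wait(T5) -> count=0 queue=[] holders={T1,T4,T5}
Step 6: signal(T5) -> count=1 queue=[] holders={T1,T4}
Step 7: signal(T1) -> count=2 queue=[] holders={T4}
Step 8: wait(T2) -> count=1 queue=[] holders={T2,T4}
Step 9: wait(T5) -> count=0 queue=[] holders={T2,T4,T5}
Step 10: signal(T2) -> count=1 queue=[] holders={T4,T5}
Step 11: signal(T4) -> count=2 queue=[] holders={T5}
Step 12: wait(T1) -> count=1 queue=[] holders={T1,T5}
Step 13: wait(T3) -> count=0 queue=[] holders={T1,T3,T5}
Step 14: wait(T2) -> count=0 queue=[T2] holders={T1,T3,T5}
Step 15: wait(T4) -> count=0 queue=[T2,T4] holders={T1,T3,T5}
Step 16: signal(T1) -> count=0 queue=[T4] holders={T2,T3,T5}
Step 17: wait(T1) -> count=0 queue=[T4,T1] holders={T2,T3,T5}
Step 18: signal(T5) -> count=0 queue=[T1] holders={T2,T3,T4}
Step 19: signal(T3) -> count=0 queue=[] holders={T1,T2,T4}
Step 20: signal(T2) -> count=1 queue=[] holders={T1,T4}
Final holders: {T1,T4} -> 2 thread(s)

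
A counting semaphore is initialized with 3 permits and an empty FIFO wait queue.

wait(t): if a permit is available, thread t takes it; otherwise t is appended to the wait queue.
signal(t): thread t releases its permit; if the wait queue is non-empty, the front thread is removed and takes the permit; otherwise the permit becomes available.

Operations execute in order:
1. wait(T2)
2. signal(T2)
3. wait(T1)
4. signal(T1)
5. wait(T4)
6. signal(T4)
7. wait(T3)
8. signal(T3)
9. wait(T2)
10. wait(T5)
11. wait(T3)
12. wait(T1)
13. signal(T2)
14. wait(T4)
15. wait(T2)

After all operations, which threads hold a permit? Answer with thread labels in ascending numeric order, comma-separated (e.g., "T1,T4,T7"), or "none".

Step 1: wait(T2) -> count=2 queue=[] holders={T2}
Step 2: signal(T2) -> count=3 queue=[] holders={none}
Step 3: wait(T1) -> count=2 queue=[] holders={T1}
Step 4: signal(T1) -> count=3 queue=[] holders={none}
Step 5: wait(T4) -> count=2 queue=[] holders={T4}
Step 6: signal(T4) -> count=3 queue=[] holders={none}
Step 7: wait(T3) -> count=2 queue=[] holders={T3}
Step 8: signal(T3) -> count=3 queue=[] holders={none}
Step 9: wait(T2) -> count=2 queue=[] holders={T2}
Step 10: wait(T5) -> count=1 queue=[] holders={T2,T5}
Step 11: wait(T3) -> count=0 queue=[] holders={T2,T3,T5}
Step 12: wait(T1) -> count=0 queue=[T1] holders={T2,T3,T5}
Step 13: signal(T2) -> count=0 queue=[] holders={T1,T3,T5}
Step 14: wait(T4) -> count=0 queue=[T4] holders={T1,T3,T5}
Step 15: wait(T2) -> count=0 queue=[T4,T2] holders={T1,T3,T5}
Final holders: T1,T3,T5

Answer: T1,T3,T5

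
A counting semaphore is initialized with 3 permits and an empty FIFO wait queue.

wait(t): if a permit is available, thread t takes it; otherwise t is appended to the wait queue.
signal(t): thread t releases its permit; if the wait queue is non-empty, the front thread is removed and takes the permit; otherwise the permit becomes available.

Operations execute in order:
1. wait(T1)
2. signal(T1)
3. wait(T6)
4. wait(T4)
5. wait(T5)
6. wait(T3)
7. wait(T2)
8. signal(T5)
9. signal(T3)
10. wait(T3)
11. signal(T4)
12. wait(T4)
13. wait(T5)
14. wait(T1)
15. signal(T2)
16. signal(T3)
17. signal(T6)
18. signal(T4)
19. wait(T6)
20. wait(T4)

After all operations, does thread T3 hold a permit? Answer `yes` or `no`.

Step 1: wait(T1) -> count=2 queue=[] holders={T1}
Step 2: signal(T1) -> count=3 queue=[] holders={none}
Step 3: wait(T6) -> count=2 queue=[] holders={T6}
Step 4: wait(T4) -> count=1 queue=[] holders={T4,T6}
Step 5: wait(T5) -> count=0 queue=[] holders={T4,T5,T6}
Step 6: wait(T3) -> count=0 queue=[T3] holders={T4,T5,T6}
Step 7: wait(T2) -> count=0 queue=[T3,T2] holders={T4,T5,T6}
Step 8: signal(T5) -> count=0 queue=[T2] holders={T3,T4,T6}
Step 9: signal(T3) -> count=0 queue=[] holders={T2,T4,T6}
Step 10: wait(T3) -> count=0 queue=[T3] holders={T2,T4,T6}
Step 11: signal(T4) -> count=0 queue=[] holders={T2,T3,T6}
Step 12: wait(T4) -> count=0 queue=[T4] holders={T2,T3,T6}
Step 13: wait(T5) -> count=0 queue=[T4,T5] holders={T2,T3,T6}
Step 14: wait(T1) -> count=0 queue=[T4,T5,T1] holders={T2,T3,T6}
Step 15: signal(T2) -> count=0 queue=[T5,T1] holders={T3,T4,T6}
Step 16: signal(T3) -> count=0 queue=[T1] holders={T4,T5,T6}
Step 17: signal(T6) -> count=0 queue=[] holders={T1,T4,T5}
Step 18: signal(T4) -> count=1 queue=[] holders={T1,T5}
Step 19: wait(T6) -> count=0 queue=[] holders={T1,T5,T6}
Step 20: wait(T4) -> count=0 queue=[T4] holders={T1,T5,T6}
Final holders: {T1,T5,T6} -> T3 not in holders

Answer: no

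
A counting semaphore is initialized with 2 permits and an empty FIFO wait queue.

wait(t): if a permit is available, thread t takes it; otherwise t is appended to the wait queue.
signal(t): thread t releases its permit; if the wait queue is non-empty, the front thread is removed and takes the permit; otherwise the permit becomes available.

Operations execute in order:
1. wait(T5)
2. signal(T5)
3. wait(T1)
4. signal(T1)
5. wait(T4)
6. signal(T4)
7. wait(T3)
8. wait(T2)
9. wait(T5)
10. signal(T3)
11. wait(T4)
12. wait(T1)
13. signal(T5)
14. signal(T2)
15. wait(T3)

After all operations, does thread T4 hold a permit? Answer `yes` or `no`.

Answer: yes

Derivation:
Step 1: wait(T5) -> count=1 queue=[] holders={T5}
Step 2: signal(T5) -> count=2 queue=[] holders={none}
Step 3: wait(T1) -> count=1 queue=[] holders={T1}
Step 4: signal(T1) -> count=2 queue=[] holders={none}
Step 5: wait(T4) -> count=1 queue=[] holders={T4}
Step 6: signal(T4) -> count=2 queue=[] holders={none}
Step 7: wait(T3) -> count=1 queue=[] holders={T3}
Step 8: wait(T2) -> count=0 queue=[] holders={T2,T3}
Step 9: wait(T5) -> count=0 queue=[T5] holders={T2,T3}
Step 10: signal(T3) -> count=0 queue=[] holders={T2,T5}
Step 11: wait(T4) -> count=0 queue=[T4] holders={T2,T5}
Step 12: wait(T1) -> count=0 queue=[T4,T1] holders={T2,T5}
Step 13: signal(T5) -> count=0 queue=[T1] holders={T2,T4}
Step 14: signal(T2) -> count=0 queue=[] holders={T1,T4}
Step 15: wait(T3) -> count=0 queue=[T3] holders={T1,T4}
Final holders: {T1,T4} -> T4 in holders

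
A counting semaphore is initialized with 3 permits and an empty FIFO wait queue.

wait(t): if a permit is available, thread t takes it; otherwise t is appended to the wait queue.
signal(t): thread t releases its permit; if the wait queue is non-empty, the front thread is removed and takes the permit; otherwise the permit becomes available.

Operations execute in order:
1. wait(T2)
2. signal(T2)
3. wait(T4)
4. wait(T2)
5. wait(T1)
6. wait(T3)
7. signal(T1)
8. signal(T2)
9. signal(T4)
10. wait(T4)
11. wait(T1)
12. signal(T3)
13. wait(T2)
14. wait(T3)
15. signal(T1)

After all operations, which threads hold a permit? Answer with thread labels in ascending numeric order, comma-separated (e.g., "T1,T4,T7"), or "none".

Answer: T2,T3,T4

Derivation:
Step 1: wait(T2) -> count=2 queue=[] holders={T2}
Step 2: signal(T2) -> count=3 queue=[] holders={none}
Step 3: wait(T4) -> count=2 queue=[] holders={T4}
Step 4: wait(T2) -> count=1 queue=[] holders={T2,T4}
Step 5: wait(T1) -> count=0 queue=[] holders={T1,T2,T4}
Step 6: wait(T3) -> count=0 queue=[T3] holders={T1,T2,T4}
Step 7: signal(T1) -> count=0 queue=[] holders={T2,T3,T4}
Step 8: signal(T2) -> count=1 queue=[] holders={T3,T4}
Step 9: signal(T4) -> count=2 queue=[] holders={T3}
Step 10: wait(T4) -> count=1 queue=[] holders={T3,T4}
Step 11: wait(T1) -> count=0 queue=[] holders={T1,T3,T4}
Step 12: signal(T3) -> count=1 queue=[] holders={T1,T4}
Step 13: wait(T2) -> count=0 queue=[] holders={T1,T2,T4}
Step 14: wait(T3) -> count=0 queue=[T3] holders={T1,T2,T4}
Step 15: signal(T1) -> count=0 queue=[] holders={T2,T3,T4}
Final holders: T2,T3,T4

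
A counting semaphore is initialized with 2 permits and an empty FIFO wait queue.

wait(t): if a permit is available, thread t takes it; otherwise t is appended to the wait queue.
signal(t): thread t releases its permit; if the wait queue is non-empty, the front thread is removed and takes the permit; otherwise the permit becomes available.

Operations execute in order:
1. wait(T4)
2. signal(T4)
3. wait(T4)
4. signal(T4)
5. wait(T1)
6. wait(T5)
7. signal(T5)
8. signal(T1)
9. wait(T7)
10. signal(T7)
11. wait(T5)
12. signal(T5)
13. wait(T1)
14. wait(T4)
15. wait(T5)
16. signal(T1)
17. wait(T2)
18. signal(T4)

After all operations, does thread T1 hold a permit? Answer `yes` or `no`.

Answer: no

Derivation:
Step 1: wait(T4) -> count=1 queue=[] holders={T4}
Step 2: signal(T4) -> count=2 queue=[] holders={none}
Step 3: wait(T4) -> count=1 queue=[] holders={T4}
Step 4: signal(T4) -> count=2 queue=[] holders={none}
Step 5: wait(T1) -> count=1 queue=[] holders={T1}
Step 6: wait(T5) -> count=0 queue=[] holders={T1,T5}
Step 7: signal(T5) -> count=1 queue=[] holders={T1}
Step 8: signal(T1) -> count=2 queue=[] holders={none}
Step 9: wait(T7) -> count=1 queue=[] holders={T7}
Step 10: signal(T7) -> count=2 queue=[] holders={none}
Step 11: wait(T5) -> count=1 queue=[] holders={T5}
Step 12: signal(T5) -> count=2 queue=[] holders={none}
Step 13: wait(T1) -> count=1 queue=[] holders={T1}
Step 14: wait(T4) -> count=0 queue=[] holders={T1,T4}
Step 15: wait(T5) -> count=0 queue=[T5] holders={T1,T4}
Step 16: signal(T1) -> count=0 queue=[] holders={T4,T5}
Step 17: wait(T2) -> count=0 queue=[T2] holders={T4,T5}
Step 18: signal(T4) -> count=0 queue=[] holders={T2,T5}
Final holders: {T2,T5} -> T1 not in holders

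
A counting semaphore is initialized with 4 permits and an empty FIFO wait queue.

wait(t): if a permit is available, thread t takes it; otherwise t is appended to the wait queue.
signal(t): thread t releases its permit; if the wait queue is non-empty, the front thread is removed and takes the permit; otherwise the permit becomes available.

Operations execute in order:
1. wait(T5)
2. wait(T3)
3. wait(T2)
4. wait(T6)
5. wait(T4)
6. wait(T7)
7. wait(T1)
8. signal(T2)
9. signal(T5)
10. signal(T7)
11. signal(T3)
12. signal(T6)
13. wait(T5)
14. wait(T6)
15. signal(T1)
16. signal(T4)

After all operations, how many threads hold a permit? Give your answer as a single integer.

Answer: 2

Derivation:
Step 1: wait(T5) -> count=3 queue=[] holders={T5}
Step 2: wait(T3) -> count=2 queue=[] holders={T3,T5}
Step 3: wait(T2) -> count=1 queue=[] holders={T2,T3,T5}
Step 4: wait(T6) -> count=0 queue=[] holders={T2,T3,T5,T6}
Step 5: wait(T4) -> count=0 queue=[T4] holders={T2,T3,T5,T6}
Step 6: wait(T7) -> count=0 queue=[T4,T7] holders={T2,T3,T5,T6}
Step 7: wait(T1) -> count=0 queue=[T4,T7,T1] holders={T2,T3,T5,T6}
Step 8: signal(T2) -> count=0 queue=[T7,T1] holders={T3,T4,T5,T6}
Step 9: signal(T5) -> count=0 queue=[T1] holders={T3,T4,T6,T7}
Step 10: signal(T7) -> count=0 queue=[] holders={T1,T3,T4,T6}
Step 11: signal(T3) -> count=1 queue=[] holders={T1,T4,T6}
Step 12: signal(T6) -> count=2 queue=[] holders={T1,T4}
Step 13: wait(T5) -> count=1 queue=[] holders={T1,T4,T5}
Step 14: wait(T6) -> count=0 queue=[] holders={T1,T4,T5,T6}
Step 15: signal(T1) -> count=1 queue=[] holders={T4,T5,T6}
Step 16: signal(T4) -> count=2 queue=[] holders={T5,T6}
Final holders: {T5,T6} -> 2 thread(s)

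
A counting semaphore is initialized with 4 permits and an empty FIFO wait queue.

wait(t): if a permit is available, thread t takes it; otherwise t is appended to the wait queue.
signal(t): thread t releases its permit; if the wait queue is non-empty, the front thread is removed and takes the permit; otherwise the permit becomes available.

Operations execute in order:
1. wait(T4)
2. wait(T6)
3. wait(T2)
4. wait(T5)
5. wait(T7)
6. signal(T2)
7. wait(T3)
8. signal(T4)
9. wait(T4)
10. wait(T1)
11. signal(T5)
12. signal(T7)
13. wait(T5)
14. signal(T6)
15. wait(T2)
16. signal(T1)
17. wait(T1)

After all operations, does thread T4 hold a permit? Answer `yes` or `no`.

Step 1: wait(T4) -> count=3 queue=[] holders={T4}
Step 2: wait(T6) -> count=2 queue=[] holders={T4,T6}
Step 3: wait(T2) -> count=1 queue=[] holders={T2,T4,T6}
Step 4: wait(T5) -> count=0 queue=[] holders={T2,T4,T5,T6}
Step 5: wait(T7) -> count=0 queue=[T7] holders={T2,T4,T5,T6}
Step 6: signal(T2) -> count=0 queue=[] holders={T4,T5,T6,T7}
Step 7: wait(T3) -> count=0 queue=[T3] holders={T4,T5,T6,T7}
Step 8: signal(T4) -> count=0 queue=[] holders={T3,T5,T6,T7}
Step 9: wait(T4) -> count=0 queue=[T4] holders={T3,T5,T6,T7}
Step 10: wait(T1) -> count=0 queue=[T4,T1] holders={T3,T5,T6,T7}
Step 11: signal(T5) -> count=0 queue=[T1] holders={T3,T4,T6,T7}
Step 12: signal(T7) -> count=0 queue=[] holders={T1,T3,T4,T6}
Step 13: wait(T5) -> count=0 queue=[T5] holders={T1,T3,T4,T6}
Step 14: signal(T6) -> count=0 queue=[] holders={T1,T3,T4,T5}
Step 15: wait(T2) -> count=0 queue=[T2] holders={T1,T3,T4,T5}
Step 16: signal(T1) -> count=0 queue=[] holders={T2,T3,T4,T5}
Step 17: wait(T1) -> count=0 queue=[T1] holders={T2,T3,T4,T5}
Final holders: {T2,T3,T4,T5} -> T4 in holders

Answer: yes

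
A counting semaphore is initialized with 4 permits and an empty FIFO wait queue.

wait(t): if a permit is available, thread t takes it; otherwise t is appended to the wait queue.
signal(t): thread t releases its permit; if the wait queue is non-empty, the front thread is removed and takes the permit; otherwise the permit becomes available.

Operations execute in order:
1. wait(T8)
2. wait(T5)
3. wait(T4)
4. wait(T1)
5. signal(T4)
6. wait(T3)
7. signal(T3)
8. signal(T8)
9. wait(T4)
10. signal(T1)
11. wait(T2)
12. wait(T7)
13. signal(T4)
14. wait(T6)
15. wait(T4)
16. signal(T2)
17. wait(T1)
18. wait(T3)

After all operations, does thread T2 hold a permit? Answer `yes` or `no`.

Step 1: wait(T8) -> count=3 queue=[] holders={T8}
Step 2: wait(T5) -> count=2 queue=[] holders={T5,T8}
Step 3: wait(T4) -> count=1 queue=[] holders={T4,T5,T8}
Step 4: wait(T1) -> count=0 queue=[] holders={T1,T4,T5,T8}
Step 5: signal(T4) -> count=1 queue=[] holders={T1,T5,T8}
Step 6: wait(T3) -> count=0 queue=[] holders={T1,T3,T5,T8}
Step 7: signal(T3) -> count=1 queue=[] holders={T1,T5,T8}
Step 8: signal(T8) -> count=2 queue=[] holders={T1,T5}
Step 9: wait(T4) -> count=1 queue=[] holders={T1,T4,T5}
Step 10: signal(T1) -> count=2 queue=[] holders={T4,T5}
Step 11: wait(T2) -> count=1 queue=[] holders={T2,T4,T5}
Step 12: wait(T7) -> count=0 queue=[] holders={T2,T4,T5,T7}
Step 13: signal(T4) -> count=1 queue=[] holders={T2,T5,T7}
Step 14: wait(T6) -> count=0 queue=[] holders={T2,T5,T6,T7}
Step 15: wait(T4) -> count=0 queue=[T4] holders={T2,T5,T6,T7}
Step 16: signal(T2) -> count=0 queue=[] holders={T4,T5,T6,T7}
Step 17: wait(T1) -> count=0 queue=[T1] holders={T4,T5,T6,T7}
Step 18: wait(T3) -> count=0 queue=[T1,T3] holders={T4,T5,T6,T7}
Final holders: {T4,T5,T6,T7} -> T2 not in holders

Answer: no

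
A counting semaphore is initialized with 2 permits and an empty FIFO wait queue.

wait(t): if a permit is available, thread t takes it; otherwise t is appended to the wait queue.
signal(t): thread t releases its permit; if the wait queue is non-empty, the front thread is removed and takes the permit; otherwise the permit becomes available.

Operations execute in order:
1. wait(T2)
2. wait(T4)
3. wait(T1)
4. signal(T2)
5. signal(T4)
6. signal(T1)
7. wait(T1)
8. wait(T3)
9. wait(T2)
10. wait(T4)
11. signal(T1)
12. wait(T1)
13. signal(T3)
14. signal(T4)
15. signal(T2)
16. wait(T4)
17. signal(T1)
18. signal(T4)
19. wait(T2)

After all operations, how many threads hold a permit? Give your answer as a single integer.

Answer: 1

Derivation:
Step 1: wait(T2) -> count=1 queue=[] holders={T2}
Step 2: wait(T4) -> count=0 queue=[] holders={T2,T4}
Step 3: wait(T1) -> count=0 queue=[T1] holders={T2,T4}
Step 4: signal(T2) -> count=0 queue=[] holders={T1,T4}
Step 5: signal(T4) -> count=1 queue=[] holders={T1}
Step 6: signal(T1) -> count=2 queue=[] holders={none}
Step 7: wait(T1) -> count=1 queue=[] holders={T1}
Step 8: wait(T3) -> count=0 queue=[] holders={T1,T3}
Step 9: wait(T2) -> count=0 queue=[T2] holders={T1,T3}
Step 10: wait(T4) -> count=0 queue=[T2,T4] holders={T1,T3}
Step 11: signal(T1) -> count=0 queue=[T4] holders={T2,T3}
Step 12: wait(T1) -> count=0 queue=[T4,T1] holders={T2,T3}
Step 13: signal(T3) -> count=0 queue=[T1] holders={T2,T4}
Step 14: signal(T4) -> count=0 queue=[] holders={T1,T2}
Step 15: signal(T2) -> count=1 queue=[] holders={T1}
Step 16: wait(T4) -> count=0 queue=[] holders={T1,T4}
Step 17: signal(T1) -> count=1 queue=[] holders={T4}
Step 18: signal(T4) -> count=2 queue=[] holders={none}
Step 19: wait(T2) -> count=1 queue=[] holders={T2}
Final holders: {T2} -> 1 thread(s)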